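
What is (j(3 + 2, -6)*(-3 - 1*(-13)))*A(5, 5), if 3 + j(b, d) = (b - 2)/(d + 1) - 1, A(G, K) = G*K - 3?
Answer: -1012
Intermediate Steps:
A(G, K) = -3 + G*K
j(b, d) = -4 + (-2 + b)/(1 + d) (j(b, d) = -3 + ((b - 2)/(d + 1) - 1) = -3 + ((-2 + b)/(1 + d) - 1) = -3 + (-1 + (-2 + b)/(1 + d)) = -4 + (-2 + b)/(1 + d))
(j(3 + 2, -6)*(-3 - 1*(-13)))*A(5, 5) = (((-6 + (3 + 2) - 4*(-6))/(1 - 6))*(-3 - 1*(-13)))*(-3 + 5*5) = (((-6 + 5 + 24)/(-5))*(-3 + 13))*(-3 + 25) = (-⅕*23*10)*22 = -23/5*10*22 = -46*22 = -1012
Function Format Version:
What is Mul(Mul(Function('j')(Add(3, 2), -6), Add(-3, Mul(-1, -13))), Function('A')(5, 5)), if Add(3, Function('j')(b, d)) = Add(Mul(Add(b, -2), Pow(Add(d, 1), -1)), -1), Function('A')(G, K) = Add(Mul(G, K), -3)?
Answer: -1012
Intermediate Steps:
Function('A')(G, K) = Add(-3, Mul(G, K))
Function('j')(b, d) = Add(-4, Mul(Pow(Add(1, d), -1), Add(-2, b))) (Function('j')(b, d) = Add(-3, Add(Mul(Add(b, -2), Pow(Add(d, 1), -1)), -1)) = Add(-3, Add(Mul(Add(-2, b), Pow(Add(1, d), -1)), -1)) = Add(-3, Add(Mul(Pow(Add(1, d), -1), Add(-2, b)), -1)) = Add(-3, Add(-1, Mul(Pow(Add(1, d), -1), Add(-2, b)))) = Add(-4, Mul(Pow(Add(1, d), -1), Add(-2, b))))
Mul(Mul(Function('j')(Add(3, 2), -6), Add(-3, Mul(-1, -13))), Function('A')(5, 5)) = Mul(Mul(Mul(Pow(Add(1, -6), -1), Add(-6, Add(3, 2), Mul(-4, -6))), Add(-3, Mul(-1, -13))), Add(-3, Mul(5, 5))) = Mul(Mul(Mul(Pow(-5, -1), Add(-6, 5, 24)), Add(-3, 13)), Add(-3, 25)) = Mul(Mul(Mul(Rational(-1, 5), 23), 10), 22) = Mul(Mul(Rational(-23, 5), 10), 22) = Mul(-46, 22) = -1012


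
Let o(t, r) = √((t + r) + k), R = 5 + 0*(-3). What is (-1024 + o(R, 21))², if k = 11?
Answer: (1024 - √37)² ≈ 1.0362e+6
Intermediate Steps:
R = 5 (R = 5 + 0 = 5)
o(t, r) = √(11 + r + t) (o(t, r) = √((t + r) + 11) = √((r + t) + 11) = √(11 + r + t))
(-1024 + o(R, 21))² = (-1024 + √(11 + 21 + 5))² = (-1024 + √37)²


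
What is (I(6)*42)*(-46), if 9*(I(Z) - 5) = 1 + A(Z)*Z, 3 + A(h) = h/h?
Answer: -21896/3 ≈ -7298.7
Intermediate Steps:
A(h) = -2 (A(h) = -3 + h/h = -3 + 1 = -2)
I(Z) = 46/9 - 2*Z/9 (I(Z) = 5 + (1 - 2*Z)/9 = 5 + (⅑ - 2*Z/9) = 46/9 - 2*Z/9)
(I(6)*42)*(-46) = ((46/9 - 2/9*6)*42)*(-46) = ((46/9 - 4/3)*42)*(-46) = ((34/9)*42)*(-46) = (476/3)*(-46) = -21896/3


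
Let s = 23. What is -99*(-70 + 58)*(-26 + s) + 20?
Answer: -3544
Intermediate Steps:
-99*(-70 + 58)*(-26 + s) + 20 = -99*(-70 + 58)*(-26 + 23) + 20 = -(-1188)*(-3) + 20 = -99*36 + 20 = -3564 + 20 = -3544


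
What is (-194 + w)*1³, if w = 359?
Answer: 165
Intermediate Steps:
(-194 + w)*1³ = (-194 + 359)*1³ = 165*1 = 165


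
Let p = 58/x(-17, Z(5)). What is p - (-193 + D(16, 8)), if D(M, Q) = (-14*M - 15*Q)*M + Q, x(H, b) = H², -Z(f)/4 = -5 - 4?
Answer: 1644179/289 ≈ 5689.2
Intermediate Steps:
Z(f) = 36 (Z(f) = -4*(-5 - 4) = -4*(-9) = 36)
D(M, Q) = Q + M*(-15*Q - 14*M) (D(M, Q) = (-15*Q - 14*M)*M + Q = M*(-15*Q - 14*M) + Q = Q + M*(-15*Q - 14*M))
p = 58/289 (p = 58/((-17)²) = 58/289 ≈ 0.20069)
p - (-193 + D(16, 8)) = 58/289 - (-193 + (8 - 14*16² - 15*16*8)) = 58/289 - (-193 + (8 - 14*256 - 1920)) = 58/289 - (-193 + (8 - 3584 - 1920)) = 58/289 - (-193 - 5496) = 58/289 - 1*(-5689) = 58/289 + 5689 = 1644179/289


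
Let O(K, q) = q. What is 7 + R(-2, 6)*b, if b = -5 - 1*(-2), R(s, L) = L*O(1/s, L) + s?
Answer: -95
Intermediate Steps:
R(s, L) = s + L² (R(s, L) = L*L + s = L² + s = s + L²)
b = -3 (b = -5 + 2 = -3)
7 + R(-2, 6)*b = 7 + (-2 + 6²)*(-3) = 7 + (-2 + 36)*(-3) = 7 + 34*(-3) = 7 - 102 = -95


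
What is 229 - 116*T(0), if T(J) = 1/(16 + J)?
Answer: 887/4 ≈ 221.75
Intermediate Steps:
229 - 116*T(0) = 229 - 116/(16 + 0) = 229 - 116/16 = 229 - 116*1/16 = 229 - 29/4 = 887/4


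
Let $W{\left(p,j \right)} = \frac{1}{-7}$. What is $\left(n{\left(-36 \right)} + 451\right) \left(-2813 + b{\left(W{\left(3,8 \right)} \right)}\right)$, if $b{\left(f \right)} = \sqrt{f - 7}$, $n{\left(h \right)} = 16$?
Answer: $-1313671 + \frac{2335 i \sqrt{14}}{7} \approx -1.3137 \cdot 10^{6} + 1248.1 i$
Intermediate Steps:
$W{\left(p,j \right)} = - \frac{1}{7}$
$b{\left(f \right)} = \sqrt{-7 + f}$
$\left(n{\left(-36 \right)} + 451\right) \left(-2813 + b{\left(W{\left(3,8 \right)} \right)}\right) = \left(16 + 451\right) \left(-2813 + \sqrt{-7 - \frac{1}{7}}\right) = 467 \left(-2813 + \sqrt{- \frac{50}{7}}\right) = 467 \left(-2813 + \frac{5 i \sqrt{14}}{7}\right) = -1313671 + \frac{2335 i \sqrt{14}}{7}$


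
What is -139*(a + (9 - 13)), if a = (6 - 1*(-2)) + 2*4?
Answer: -1668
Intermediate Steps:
a = 16 (a = (6 + 2) + 8 = 8 + 8 = 16)
-139*(a + (9 - 13)) = -139*(16 + (9 - 13)) = -139*(16 - 4) = -139*12 = -1668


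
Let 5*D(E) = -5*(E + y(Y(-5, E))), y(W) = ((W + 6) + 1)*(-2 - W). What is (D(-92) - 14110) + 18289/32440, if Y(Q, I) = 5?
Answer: -452000671/32440 ≈ -13933.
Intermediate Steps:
y(W) = (-2 - W)*(7 + W) (y(W) = ((6 + W) + 1)*(-2 - W) = (7 + W)*(-2 - W) = (-2 - W)*(7 + W))
D(E) = 84 - E (D(E) = (-5*(E + (-14 - 1*5² - 9*5)))/5 = (-5*(E + (-14 - 1*25 - 45)))/5 = (-5*(E + (-14 - 25 - 45)))/5 = (-5*(E - 84))/5 = (-5*(-84 + E))/5 = (420 - 5*E)/5 = 84 - E)
(D(-92) - 14110) + 18289/32440 = ((84 - 1*(-92)) - 14110) + 18289/32440 = ((84 + 92) - 14110) + 18289*(1/32440) = (176 - 14110) + 18289/32440 = -13934 + 18289/32440 = -452000671/32440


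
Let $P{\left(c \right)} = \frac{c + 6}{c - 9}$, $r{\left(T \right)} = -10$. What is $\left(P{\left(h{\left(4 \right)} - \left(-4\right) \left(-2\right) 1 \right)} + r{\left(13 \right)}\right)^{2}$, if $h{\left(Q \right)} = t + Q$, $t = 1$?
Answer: $\frac{1681}{16} \approx 105.06$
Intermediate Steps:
$h{\left(Q \right)} = 1 + Q$
$P{\left(c \right)} = \frac{6 + c}{-9 + c}$
$\left(P{\left(h{\left(4 \right)} - \left(-4\right) \left(-2\right) 1 \right)} + r{\left(13 \right)}\right)^{2} = \left(\frac{6 + \left(\left(1 + 4\right) - \left(-4\right) \left(-2\right) 1\right)}{-9 + \left(\left(1 + 4\right) - \left(-4\right) \left(-2\right) 1\right)} - 10\right)^{2} = \left(\frac{6 + \left(5 - 8 \cdot 1\right)}{-9 + \left(5 - 8 \cdot 1\right)} - 10\right)^{2} = \left(\frac{6 + \left(5 - 8\right)}{-9 + \left(5 - 8\right)} - 10\right)^{2} = \left(\frac{6 - 3}{-9 - 3} - 10\right)^{2} = \left(\frac{1}{-12} \cdot 3 - 10\right)^{2} = \left(\left(- \frac{1}{12}\right) 3 - 10\right)^{2} = \left(- \frac{1}{4} - 10\right)^{2} = \left(- \frac{41}{4}\right)^{2} = \frac{1681}{16}$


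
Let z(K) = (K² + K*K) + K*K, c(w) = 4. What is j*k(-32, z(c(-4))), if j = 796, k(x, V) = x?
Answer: -25472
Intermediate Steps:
z(K) = 3*K² (z(K) = (K² + K²) + K² = 2*K² + K² = 3*K²)
j*k(-32, z(c(-4))) = 796*(-32) = -25472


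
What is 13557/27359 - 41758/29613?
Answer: -740993681/810182067 ≈ -0.91460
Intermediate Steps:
13557/27359 - 41758/29613 = -740993681/810182067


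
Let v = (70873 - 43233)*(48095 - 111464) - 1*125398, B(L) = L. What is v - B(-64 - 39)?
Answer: -1751644455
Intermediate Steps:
v = -1751644558 (v = 27640*(-63369) - 125398 = -1751519160 - 125398 = -1751644558)
v - B(-64 - 39) = -1751644558 - (-64 - 39) = -1751644558 - 1*(-103) = -1751644558 + 103 = -1751644455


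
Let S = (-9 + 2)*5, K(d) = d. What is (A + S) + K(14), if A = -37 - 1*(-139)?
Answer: 81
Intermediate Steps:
S = -35 (S = -7*5 = -35)
A = 102 (A = -37 + 139 = 102)
(A + S) + K(14) = (102 - 35) + 14 = 67 + 14 = 81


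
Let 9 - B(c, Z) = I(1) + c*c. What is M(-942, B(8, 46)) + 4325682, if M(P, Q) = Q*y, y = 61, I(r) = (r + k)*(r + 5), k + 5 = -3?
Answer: 4324889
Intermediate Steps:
k = -8 (k = -5 - 3 = -8)
I(r) = (-8 + r)*(5 + r) (I(r) = (r - 8)*(r + 5) = (-8 + r)*(5 + r))
B(c, Z) = 51 - c² (B(c, Z) = 9 - ((-40 + 1² - 3*1) + c*c) = 9 - ((-40 + 1 - 3) + c²) = 9 - (-42 + c²) = 9 + (42 - c²) = 51 - c²)
M(P, Q) = 61*Q (M(P, Q) = Q*61 = 61*Q)
M(-942, B(8, 46)) + 4325682 = 61*(51 - 1*8²) + 4325682 = 61*(51 - 1*64) + 4325682 = 61*(51 - 64) + 4325682 = 61*(-13) + 4325682 = -793 + 4325682 = 4324889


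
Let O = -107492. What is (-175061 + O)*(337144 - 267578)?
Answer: -19656081998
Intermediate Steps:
(-175061 + O)*(337144 - 267578) = (-175061 - 107492)*(337144 - 267578) = -282553*69566 = -19656081998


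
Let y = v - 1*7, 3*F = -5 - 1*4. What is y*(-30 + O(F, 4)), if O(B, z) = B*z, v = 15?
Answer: -336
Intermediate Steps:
F = -3 (F = (-5 - 1*4)/3 = (-5 - 4)/3 = (⅓)*(-9) = -3)
y = 8 (y = 15 - 1*7 = 15 - 7 = 8)
y*(-30 + O(F, 4)) = 8*(-30 - 3*4) = 8*(-30 - 12) = 8*(-42) = -336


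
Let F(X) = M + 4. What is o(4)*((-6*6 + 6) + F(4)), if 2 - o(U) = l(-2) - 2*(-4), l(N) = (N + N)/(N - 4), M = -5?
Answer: 620/3 ≈ 206.67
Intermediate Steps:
l(N) = 2*N/(-4 + N) (l(N) = (2*N)/(-4 + N) = 2*N/(-4 + N))
F(X) = -1 (F(X) = -5 + 4 = -1)
o(U) = -20/3 (o(U) = 2 - (2*(-2)/(-4 - 2) - 2*(-4)) = 2 - (2*(-2)/(-6) + 8) = 2 - (2*(-2)*(-⅙) + 8) = 2 - (⅔ + 8) = 2 - 1*26/3 = 2 - 26/3 = -20/3)
o(4)*((-6*6 + 6) + F(4)) = -20*((-6*6 + 6) - 1)/3 = -20*((-36 + 6) - 1)/3 = -20*(-30 - 1)/3 = -20/3*(-31) = 620/3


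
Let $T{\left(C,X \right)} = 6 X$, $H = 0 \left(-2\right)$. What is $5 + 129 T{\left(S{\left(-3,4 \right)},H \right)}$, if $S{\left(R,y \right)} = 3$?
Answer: $5$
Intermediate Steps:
$H = 0$
$5 + 129 T{\left(S{\left(-3,4 \right)},H \right)} = 5 + 129 \cdot 6 \cdot 0 = 5 + 129 \cdot 0 = 5 + 0 = 5$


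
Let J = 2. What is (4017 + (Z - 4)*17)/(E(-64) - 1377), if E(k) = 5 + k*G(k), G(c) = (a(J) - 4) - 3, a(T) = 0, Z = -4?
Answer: -3881/924 ≈ -4.2002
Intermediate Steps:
G(c) = -7 (G(c) = (0 - 4) - 3 = -4 - 3 = -7)
E(k) = 5 - 7*k (E(k) = 5 + k*(-7) = 5 - 7*k)
(4017 + (Z - 4)*17)/(E(-64) - 1377) = (4017 + (-4 - 4)*17)/((5 - 7*(-64)) - 1377) = (4017 - 8*17)/((5 + 448) - 1377) = (4017 - 136)/(453 - 1377) = 3881/(-924) = 3881*(-1/924) = -3881/924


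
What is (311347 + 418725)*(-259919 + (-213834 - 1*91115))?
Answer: -412394310496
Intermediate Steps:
(311347 + 418725)*(-259919 + (-213834 - 1*91115)) = 730072*(-259919 + (-213834 - 91115)) = 730072*(-259919 - 304949) = 730072*(-564868) = -412394310496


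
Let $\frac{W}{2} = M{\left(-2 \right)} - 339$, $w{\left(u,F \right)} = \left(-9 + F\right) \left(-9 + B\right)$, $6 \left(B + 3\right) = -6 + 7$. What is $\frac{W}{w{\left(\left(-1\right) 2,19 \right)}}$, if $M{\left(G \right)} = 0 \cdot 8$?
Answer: $\frac{2034}{355} \approx 5.7296$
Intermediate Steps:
$B = - \frac{17}{6}$ ($B = -3 + \frac{-6 + 7}{6} = -3 + \frac{1}{6} \cdot 1 = -3 + \frac{1}{6} = - \frac{17}{6} \approx -2.8333$)
$M{\left(G \right)} = 0$
$w{\left(u,F \right)} = \frac{213}{2} - \frac{71 F}{6}$ ($w{\left(u,F \right)} = \left(-9 + F\right) \left(-9 - \frac{17}{6}\right) = \left(-9 + F\right) \left(- \frac{71}{6}\right) = \frac{213}{2} - \frac{71 F}{6}$)
$W = -678$ ($W = 2 \left(0 - 339\right) = 2 \left(-339\right) = -678$)
$\frac{W}{w{\left(\left(-1\right) 2,19 \right)}} = - \frac{678}{\frac{213}{2} - \frac{1349}{6}} = - \frac{678}{- \frac{355}{3}} = \left(-678\right) \left(- \frac{3}{355}\right) = \frac{2034}{355}$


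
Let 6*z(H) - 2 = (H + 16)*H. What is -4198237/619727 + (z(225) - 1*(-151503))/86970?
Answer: -318755019445/64677188628 ≈ -4.9284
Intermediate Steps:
z(H) = ⅓ + H*(16 + H)/6 (z(H) = ⅓ + ((H + 16)*H)/6 = ⅓ + ((16 + H)*H)/6 = ⅓ + (H*(16 + H))/6 = ⅓ + H*(16 + H)/6)
-4198237/619727 + (z(225) - 1*(-151503))/86970 = -4198237/619727 + ((⅓ + (⅙)*225² + (8/3)*225) - 1*(-151503))/86970 = -4198237*1/619727 + ((⅓ + (⅙)*50625 + 600) + 151503)*(1/86970) = -4198237/619727 + ((⅓ + 16875/2 + 600) + 151503)*(1/86970) = -4198237/619727 + (54227/6 + 151503)*(1/86970) = -4198237/619727 + (963245/6)*(1/86970) = -4198237/619727 + 192649/104364 = -318755019445/64677188628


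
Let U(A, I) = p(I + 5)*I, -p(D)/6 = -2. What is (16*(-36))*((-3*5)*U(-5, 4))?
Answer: 414720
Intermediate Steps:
p(D) = 12 (p(D) = -6*(-2) = 12)
U(A, I) = 12*I
(16*(-36))*((-3*5)*U(-5, 4)) = (16*(-36))*((-3*5)*(12*4)) = -(-8640)*48 = -576*(-720) = 414720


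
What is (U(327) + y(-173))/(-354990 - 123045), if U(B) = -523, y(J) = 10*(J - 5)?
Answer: 2303/478035 ≈ 0.0048176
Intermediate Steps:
y(J) = -50 + 10*J (y(J) = 10*(-5 + J) = -50 + 10*J)
(U(327) + y(-173))/(-354990 - 123045) = (-523 + (-50 + 10*(-173)))/(-354990 - 123045) = (-523 + (-50 - 1730))/(-478035) = (-523 - 1780)*(-1/478035) = -2303*(-1/478035) = 2303/478035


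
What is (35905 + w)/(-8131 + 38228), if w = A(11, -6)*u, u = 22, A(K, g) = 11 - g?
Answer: 36279/30097 ≈ 1.2054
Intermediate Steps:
w = 374 (w = (11 - 1*(-6))*22 = (11 + 6)*22 = 17*22 = 374)
(35905 + w)/(-8131 + 38228) = (35905 + 374)/(-8131 + 38228) = 36279/30097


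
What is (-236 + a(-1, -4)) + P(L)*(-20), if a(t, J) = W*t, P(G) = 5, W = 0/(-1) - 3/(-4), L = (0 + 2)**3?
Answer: -1347/4 ≈ -336.75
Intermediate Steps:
L = 8 (L = 2**3 = 8)
W = 3/4 (W = 0*(-1) - 3*(-1/4) = 0 + 3/4 = 3/4 ≈ 0.75000)
a(t, J) = 3*t/4
(-236 + a(-1, -4)) + P(L)*(-20) = (-236 + (3/4)*(-1)) + 5*(-20) = (-236 - 3/4) - 100 = -947/4 - 100 = -1347/4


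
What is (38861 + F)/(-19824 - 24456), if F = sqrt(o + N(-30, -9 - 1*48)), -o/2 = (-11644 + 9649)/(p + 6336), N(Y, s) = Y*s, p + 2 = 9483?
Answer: -38861/44280 - sqrt(106966654005)/350188380 ≈ -0.87855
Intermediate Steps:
p = 9481 (p = -2 + 9483 = 9481)
o = 3990/15817 (o = -2*(-11644 + 9649)/(9481 + 6336) = -(-3990)/15817 = -2*(-1995/15817) = 3990/15817 ≈ 0.25226)
F = 2*sqrt(106966654005)/15817 (F = sqrt(3990/15817 - 30*(-9 - 1*48)) = sqrt(3990/15817 - 30*(-9 - 48)) = sqrt(3990/15817 - 30*(-57)) = sqrt(3990/15817 + 1710) = sqrt(27051060/15817) = 2*sqrt(106966654005)/15817 ≈ 41.355)
(38861 + F)/(-19824 - 24456) = (38861 + 2*sqrt(106966654005)/15817)/(-19824 - 24456) = (38861 + 2*sqrt(106966654005)/15817)/(-44280) = (38861 + 2*sqrt(106966654005)/15817)*(-1/44280) = -38861/44280 - sqrt(106966654005)/350188380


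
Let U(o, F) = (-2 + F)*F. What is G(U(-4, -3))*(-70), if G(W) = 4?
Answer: -280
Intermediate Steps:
U(o, F) = F*(-2 + F)
G(U(-4, -3))*(-70) = 4*(-70) = -280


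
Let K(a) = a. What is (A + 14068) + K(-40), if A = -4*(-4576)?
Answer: 32332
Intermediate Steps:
A = 18304
(A + 14068) + K(-40) = (18304 + 14068) - 40 = 32372 - 40 = 32332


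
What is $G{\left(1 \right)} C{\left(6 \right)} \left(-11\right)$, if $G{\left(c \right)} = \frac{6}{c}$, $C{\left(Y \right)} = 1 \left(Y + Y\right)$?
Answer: $-792$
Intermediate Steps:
$C{\left(Y \right)} = 2 Y$ ($C{\left(Y \right)} = 1 \cdot 2 Y = 2 Y$)
$G{\left(1 \right)} C{\left(6 \right)} \left(-11\right) = \frac{6}{1} \cdot 2 \cdot 6 \left(-11\right) = 6 \cdot 1 \cdot 12 \left(-11\right) = 6 \cdot 12 \left(-11\right) = 72 \left(-11\right) = -792$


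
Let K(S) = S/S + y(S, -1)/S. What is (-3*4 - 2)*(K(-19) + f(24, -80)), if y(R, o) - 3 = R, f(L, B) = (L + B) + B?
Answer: 35686/19 ≈ 1878.2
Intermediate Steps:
f(L, B) = L + 2*B (f(L, B) = (B + L) + B = L + 2*B)
y(R, o) = 3 + R
K(S) = 1 + (3 + S)/S (K(S) = S/S + (3 + S)/S = 1 + (3 + S)/S)
(-3*4 - 2)*(K(-19) + f(24, -80)) = (-3*4 - 2)*((2 + 3/(-19)) + (24 + 2*(-80))) = (-12 - 2)*((2 + 3*(-1/19)) + (24 - 160)) = -14*((2 - 3/19) - 136) = -14*(35/19 - 136) = -14*(-2549/19) = 35686/19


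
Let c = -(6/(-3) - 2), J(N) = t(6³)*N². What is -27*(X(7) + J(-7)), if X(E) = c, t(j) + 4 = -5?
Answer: 11799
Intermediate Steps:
t(j) = -9 (t(j) = -4 - 5 = -9)
J(N) = -9*N²
c = 4 (c = -(6*(-⅓) - 2) = -(-2 - 2) = -1*(-4) = 4)
X(E) = 4
-27*(X(7) + J(-7)) = -27*(4 - 9*(-7)²) = -27*(4 - 9*49) = -27*(4 - 441) = -27*(-437) = 11799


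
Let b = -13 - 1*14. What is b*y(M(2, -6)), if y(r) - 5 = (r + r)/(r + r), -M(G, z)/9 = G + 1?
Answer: -162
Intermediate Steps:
M(G, z) = -9 - 9*G (M(G, z) = -9*(G + 1) = -9*(1 + G) = -9 - 9*G)
b = -27 (b = -13 - 14 = -27)
y(r) = 6 (y(r) = 5 + (r + r)/(r + r) = 5 + (2*r)/((2*r)) = 5 + (2*r)*(1/(2*r)) = 5 + 1 = 6)
b*y(M(2, -6)) = -27*6 = -162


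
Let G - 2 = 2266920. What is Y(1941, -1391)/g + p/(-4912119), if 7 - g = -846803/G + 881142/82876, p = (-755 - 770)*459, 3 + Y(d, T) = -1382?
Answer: 17758124345837627165/41765738376795184 ≈ 425.18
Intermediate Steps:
G = 2266922 (G = 2 + 2266920 = 2266922)
Y(d, T) = -1385 (Y(d, T) = -3 - 1382 = -1385)
p = -699975 (p = -1525*459 = -699975)
g = -76523318224/23484178459 (g = 7 - (-846803/2266922 + 881142/82876) = 7 - (-846803*1/2266922 + 881142*(1/82876)) = 7 - (-846803/2266922 + 440571/41438) = 7 - 1*240912567437/23484178459 = 7 - 240912567437/23484178459 = -76523318224/23484178459 ≈ -3.2585)
Y(1941, -1391)/g + p/(-4912119) = -1385/(-76523318224/23484178459) - 699975/(-4912119) = -1385*(-23484178459/76523318224) - 699975*(-1/4912119) = 32525587165715/76523318224 + 77775/545791 = 17758124345837627165/41765738376795184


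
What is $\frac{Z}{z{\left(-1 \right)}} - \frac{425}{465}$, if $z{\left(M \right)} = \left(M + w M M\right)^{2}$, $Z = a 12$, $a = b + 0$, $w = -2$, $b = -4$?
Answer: $- \frac{581}{93} \approx -6.2473$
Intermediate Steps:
$a = -4$ ($a = -4 + 0 = -4$)
$Z = -48$ ($Z = \left(-4\right) 12 = -48$)
$z{\left(M \right)} = \left(M - 2 M^{2}\right)^{2}$ ($z{\left(M \right)} = \left(M + - 2 M M\right)^{2} = \left(M - 2 M^{2}\right)^{2}$)
$\frac{Z}{z{\left(-1 \right)}} - \frac{425}{465} = - \frac{48}{\left(-1\right)^{2} \left(1 - -2\right)^{2}} - \frac{425}{465} = - \frac{48}{1 \left(1 + 2\right)^{2}} - \frac{85}{93} = - \frac{48}{1 \cdot 3^{2}} - \frac{85}{93} = - \frac{48}{1 \cdot 9} - \frac{85}{93} = - \frac{48}{9} - \frac{85}{93} = \left(-48\right) \frac{1}{9} - \frac{85}{93} = - \frac{16}{3} - \frac{85}{93} = - \frac{581}{93}$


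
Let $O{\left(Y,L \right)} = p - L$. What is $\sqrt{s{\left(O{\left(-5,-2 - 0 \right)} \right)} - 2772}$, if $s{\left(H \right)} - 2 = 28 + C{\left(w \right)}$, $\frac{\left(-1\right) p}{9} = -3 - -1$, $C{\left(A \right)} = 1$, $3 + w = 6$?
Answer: $i \sqrt{2741} \approx 52.355 i$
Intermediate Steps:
$w = 3$ ($w = -3 + 6 = 3$)
$p = 18$ ($p = - 9 \left(-3 - -1\right) = - 9 \left(-3 + 1\right) = \left(-9\right) \left(-2\right) = 18$)
$O{\left(Y,L \right)} = 18 - L$
$s{\left(H \right)} = 31$ ($s{\left(H \right)} = 2 + \left(28 + 1\right) = 2 + 29 = 31$)
$\sqrt{s{\left(O{\left(-5,-2 - 0 \right)} \right)} - 2772} = \sqrt{31 - 2772} = \sqrt{-2741} = i \sqrt{2741}$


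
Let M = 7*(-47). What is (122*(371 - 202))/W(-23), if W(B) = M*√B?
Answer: 20618*I*√23/7567 ≈ 13.067*I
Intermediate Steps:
M = -329
W(B) = -329*√B
(122*(371 - 202))/W(-23) = (122*(371 - 202))/((-329*I*√23)) = (122*169)/((-329*I*√23)) = 20618/((-329*I*√23)) = 20618*(I*√23/7567) = 20618*I*√23/7567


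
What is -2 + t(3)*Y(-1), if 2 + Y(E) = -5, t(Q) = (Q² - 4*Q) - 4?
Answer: 47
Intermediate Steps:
t(Q) = -4 + Q² - 4*Q
Y(E) = -7 (Y(E) = -2 - 5 = -7)
-2 + t(3)*Y(-1) = -2 + (-4 + 3² - 4*3)*(-7) = -2 + (-4 + 9 - 12)*(-7) = -2 - 7*(-7) = -2 + 49 = 47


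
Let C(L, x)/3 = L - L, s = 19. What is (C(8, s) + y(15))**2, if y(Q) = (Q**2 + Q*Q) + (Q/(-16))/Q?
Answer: 51825601/256 ≈ 2.0244e+5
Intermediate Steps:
C(L, x) = 0 (C(L, x) = 3*(L - L) = 3*0 = 0)
y(Q) = -1/16 + 2*Q**2 (y(Q) = (Q**2 + Q**2) + (Q*(-1/16))/Q = 2*Q**2 + (-Q/16)/Q = 2*Q**2 - 1/16 = -1/16 + 2*Q**2)
(C(8, s) + y(15))**2 = (0 + (-1/16 + 2*15**2))**2 = (0 + (-1/16 + 2*225))**2 = (0 + (-1/16 + 450))**2 = (0 + 7199/16)**2 = (7199/16)**2 = 51825601/256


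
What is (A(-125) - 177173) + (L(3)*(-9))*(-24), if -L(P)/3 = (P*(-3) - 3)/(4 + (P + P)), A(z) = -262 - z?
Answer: -882662/5 ≈ -1.7653e+5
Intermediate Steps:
L(P) = -3*(-3 - 3*P)/(4 + 2*P) (L(P) = -3*(P*(-3) - 3)/(4 + (P + P)) = -3*(-3*P - 3)/(4 + 2*P) = -3*(-3 - 3*P)/(4 + 2*P))
(A(-125) - 177173) + (L(3)*(-9))*(-24) = ((-262 - 1*(-125)) - 177173) + ((9*(1 + 3)/(2*(2 + 3)))*(-9))*(-24) = ((-262 + 125) - 177173) + (((9/2)*4/5)*(-9))*(-24) = (-137 - 177173) + (((9/2)*(⅕)*4)*(-9))*(-24) = -177310 + ((18/5)*(-9))*(-24) = -177310 - 162/5*(-24) = -177310 + 3888/5 = -882662/5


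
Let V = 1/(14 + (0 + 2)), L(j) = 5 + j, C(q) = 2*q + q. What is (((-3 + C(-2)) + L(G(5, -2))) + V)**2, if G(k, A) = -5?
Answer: 20449/256 ≈ 79.879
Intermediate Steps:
C(q) = 3*q
V = 1/16 (V = 1/(14 + 2) = 1/16 ≈ 0.062500)
(((-3 + C(-2)) + L(G(5, -2))) + V)**2 = (((-3 + 3*(-2)) + (5 - 5)) + 1/16)**2 = (((-3 - 6) + 0) + 1/16)**2 = ((-9 + 0) + 1/16)**2 = (-9 + 1/16)**2 = (-143/16)**2 = 20449/256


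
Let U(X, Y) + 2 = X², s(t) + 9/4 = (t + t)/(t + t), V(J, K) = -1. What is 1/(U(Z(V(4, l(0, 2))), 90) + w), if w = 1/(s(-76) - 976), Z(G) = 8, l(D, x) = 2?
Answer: 3909/242354 ≈ 0.016129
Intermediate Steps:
s(t) = -5/4 (s(t) = -9/4 + (t + t)/(t + t) = -9/4 + (2*t)/((2*t)) = -9/4 + (2*t)*(1/(2*t)) = -9/4 + 1 = -5/4)
U(X, Y) = -2 + X²
w = -4/3909 (w = 1/(-5/4 - 976) = 1/(-3909/4) = -4/3909 ≈ -0.0010233)
1/(U(Z(V(4, l(0, 2))), 90) + w) = 1/((-2 + 8²) - 4/3909) = 1/((-2 + 64) - 4/3909) = 1/(62 - 4/3909) = 1/(242354/3909) = 3909/242354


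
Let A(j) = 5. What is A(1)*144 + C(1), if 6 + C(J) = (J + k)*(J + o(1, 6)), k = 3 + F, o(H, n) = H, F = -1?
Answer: 720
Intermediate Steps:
k = 2 (k = 3 - 1 = 2)
C(J) = -6 + (1 + J)*(2 + J) (C(J) = -6 + (J + 2)*(J + 1) = -6 + (2 + J)*(1 + J) = -6 + (1 + J)*(2 + J))
A(1)*144 + C(1) = 5*144 + (-4 + 1² + 3*1) = 720 + (-4 + 1 + 3) = 720 + 0 = 720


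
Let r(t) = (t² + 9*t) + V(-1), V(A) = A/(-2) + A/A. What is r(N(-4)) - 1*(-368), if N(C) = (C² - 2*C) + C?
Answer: 1899/2 ≈ 949.50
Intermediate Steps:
V(A) = 1 - A/2 (V(A) = A*(-½) + 1 = -A/2 + 1 = 1 - A/2)
N(C) = C² - C
r(t) = 3/2 + t² + 9*t (r(t) = (t² + 9*t) + (1 - ½*(-1)) = (t² + 9*t) + (1 + ½) = (t² + 9*t) + 3/2 = 3/2 + t² + 9*t)
r(N(-4)) - 1*(-368) = (3/2 + (-4*(-1 - 4))² + 9*(-4*(-1 - 4))) - 1*(-368) = (3/2 + (-4*(-5))² + 9*(-4*(-5))) + 368 = (3/2 + 20² + 9*20) + 368 = (3/2 + 400 + 180) + 368 = 1163/2 + 368 = 1899/2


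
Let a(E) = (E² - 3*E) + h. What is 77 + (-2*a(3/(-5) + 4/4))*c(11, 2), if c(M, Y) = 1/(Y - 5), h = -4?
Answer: 1841/25 ≈ 73.640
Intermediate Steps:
a(E) = -4 + E² - 3*E (a(E) = (E² - 3*E) - 4 = -4 + E² - 3*E)
c(M, Y) = 1/(-5 + Y)
77 + (-2*a(3/(-5) + 4/4))*c(11, 2) = 77 + (-2*(-4 + (3/(-5) + 4/4)² - 3*(3/(-5) + 4/4)))/(-5 + 2) = 77 - 2*(-4 + (3*(-⅕) + 4*(¼))² - 3*(3*(-⅕) + 4*(¼)))/(-3) = 77 - 2*(-4 + (-⅗ + 1)² - 3*(-⅗ + 1))*(-⅓) = 77 - 2*(-4 + (⅖)² - 3*⅖)*(-⅓) = 77 - 2*(-4 + 4/25 - 6/5)*(-⅓) = 77 - 2*(-126/25)*(-⅓) = 77 + (252/25)*(-⅓) = 77 - 84/25 = 1841/25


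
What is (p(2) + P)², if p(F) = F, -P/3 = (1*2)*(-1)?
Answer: 64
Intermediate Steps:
P = 6 (P = -3*1*2*(-1) = -6*(-1) = -3*(-2) = 6)
(p(2) + P)² = (2 + 6)² = 8² = 64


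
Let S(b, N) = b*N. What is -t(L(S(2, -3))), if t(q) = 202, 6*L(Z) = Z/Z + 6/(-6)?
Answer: -202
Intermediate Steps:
S(b, N) = N*b
L(Z) = 0 (L(Z) = (Z/Z + 6/(-6))/6 = (1 + 6*(-1/6))/6 = (1 - 1)/6 = (1/6)*0 = 0)
-t(L(S(2, -3))) = -1*202 = -202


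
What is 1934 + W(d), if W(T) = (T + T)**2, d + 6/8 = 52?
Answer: 49761/4 ≈ 12440.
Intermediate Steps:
d = 205/4 (d = -3/4 + 52 = 205/4 ≈ 51.250)
W(T) = 4*T**2 (W(T) = (2*T)**2 = 4*T**2)
1934 + W(d) = 1934 + 4*(205/4)**2 = 1934 + 4*(42025/16) = 1934 + 42025/4 = 49761/4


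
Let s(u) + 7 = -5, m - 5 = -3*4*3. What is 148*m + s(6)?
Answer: -4600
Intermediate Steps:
m = -31 (m = 5 - 3*4*3 = 5 - 12*3 = 5 - 36 = -31)
s(u) = -12 (s(u) = -7 - 5 = -12)
148*m + s(6) = 148*(-31) - 12 = -4588 - 12 = -4600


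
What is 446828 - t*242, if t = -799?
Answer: 640186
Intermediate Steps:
446828 - t*242 = 446828 - (-799)*242 = 446828 - 1*(-193358) = 446828 + 193358 = 640186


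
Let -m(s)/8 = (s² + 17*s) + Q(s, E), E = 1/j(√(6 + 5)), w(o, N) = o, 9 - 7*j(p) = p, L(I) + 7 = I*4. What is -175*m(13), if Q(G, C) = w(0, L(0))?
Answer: 546000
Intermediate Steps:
L(I) = -7 + 4*I (L(I) = -7 + I*4 = -7 + 4*I)
j(p) = 9/7 - p/7
E = 1/(9/7 - √11/7) (E = 1/(9/7 - √(6 + 5)/7) = 1/(9/7 - √11/7) ≈ 1.2317)
Q(G, C) = 0
m(s) = -136*s - 8*s² (m(s) = -8*((s² + 17*s) + 0) = -8*(s² + 17*s) = -136*s - 8*s²)
-175*m(13) = -1400*13*(-17 - 1*13) = -1400*13*(-17 - 13) = -1400*13*(-30) = -175*(-3120) = 546000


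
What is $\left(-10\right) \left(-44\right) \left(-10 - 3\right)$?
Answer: $-5720$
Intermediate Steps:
$\left(-10\right) \left(-44\right) \left(-10 - 3\right) = 440 \left(-10 - 3\right) = 440 \left(-13\right) = -5720$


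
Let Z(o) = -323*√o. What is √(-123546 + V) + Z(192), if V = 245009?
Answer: √121463 - 2584*√3 ≈ -4127.1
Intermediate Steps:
√(-123546 + V) + Z(192) = √(-123546 + 245009) - 2584*√3 = √121463 - 2584*√3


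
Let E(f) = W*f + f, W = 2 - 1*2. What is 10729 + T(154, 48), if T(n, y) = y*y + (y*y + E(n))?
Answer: 15491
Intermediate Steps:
W = 0 (W = 2 - 2 = 0)
E(f) = f (E(f) = 0*f + f = 0 + f = f)
T(n, y) = n + 2*y² (T(n, y) = y*y + (y*y + n) = y² + (y² + n) = y² + (n + y²) = n + 2*y²)
10729 + T(154, 48) = 10729 + (154 + 2*48²) = 10729 + (154 + 2*2304) = 10729 + (154 + 4608) = 10729 + 4762 = 15491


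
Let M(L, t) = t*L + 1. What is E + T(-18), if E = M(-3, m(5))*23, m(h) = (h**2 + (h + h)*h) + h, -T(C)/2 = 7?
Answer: -5511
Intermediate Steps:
T(C) = -14 (T(C) = -2*7 = -14)
m(h) = h + 3*h**2 (m(h) = (h**2 + (2*h)*h) + h = (h**2 + 2*h**2) + h = 3*h**2 + h = h + 3*h**2)
M(L, t) = 1 + L*t (M(L, t) = L*t + 1 = 1 + L*t)
E = -5497 (E = (1 - 15*(1 + 3*5))*23 = (1 - 15*(1 + 15))*23 = (1 - 15*16)*23 = (1 - 3*80)*23 = (1 - 240)*23 = -239*23 = -5497)
E + T(-18) = -5497 - 14 = -5511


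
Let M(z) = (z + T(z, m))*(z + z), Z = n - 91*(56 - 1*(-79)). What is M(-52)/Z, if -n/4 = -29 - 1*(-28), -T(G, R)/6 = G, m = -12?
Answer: 27040/12281 ≈ 2.2018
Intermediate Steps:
T(G, R) = -6*G
n = 4 (n = -4*(-29 - 1*(-28)) = -4*(-29 + 28) = -4*(-1) = 4)
Z = -12281 (Z = 4 - 91*(56 - 1*(-79)) = 4 - 91*(56 + 79) = 4 - 91*135 = 4 - 12285 = -12281)
M(z) = -10*z² (M(z) = (z - 6*z)*(z + z) = (-5*z)*(2*z) = -10*z²)
M(-52)/Z = -10*(-52)²/(-12281) = -10*2704*(-1/12281) = -27040*(-1/12281) = 27040/12281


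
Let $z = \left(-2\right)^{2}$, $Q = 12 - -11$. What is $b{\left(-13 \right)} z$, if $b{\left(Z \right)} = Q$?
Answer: $92$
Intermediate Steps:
$Q = 23$ ($Q = 12 + 11 = 23$)
$z = 4$
$b{\left(Z \right)} = 23$
$b{\left(-13 \right)} z = 23 \cdot 4 = 92$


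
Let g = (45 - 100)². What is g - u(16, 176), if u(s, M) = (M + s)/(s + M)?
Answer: 3024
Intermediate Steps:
u(s, M) = 1 (u(s, M) = (M + s)/(M + s) = 1)
g = 3025 (g = (-55)² = 3025)
g - u(16, 176) = 3025 - 1*1 = 3025 - 1 = 3024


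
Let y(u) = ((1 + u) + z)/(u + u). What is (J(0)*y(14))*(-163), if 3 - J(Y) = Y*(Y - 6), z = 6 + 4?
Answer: -12225/28 ≈ -436.61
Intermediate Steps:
z = 10
J(Y) = 3 - Y*(-6 + Y) (J(Y) = 3 - Y*(Y - 6) = 3 - Y*(-6 + Y))
y(u) = (11 + u)/(2*u) (y(u) = ((1 + u) + 10)/(u + u) = (11 + u)/((2*u)) = (11 + u)*(1/(2*u)) = (11 + u)/(2*u))
(J(0)*y(14))*(-163) = ((3 - 1*0² + 6*0)*((½)*(11 + 14)/14))*(-163) = ((3 - 1*0 + 0)*((½)*(1/14)*25))*(-163) = ((3 + 0 + 0)*(25/28))*(-163) = (3*(25/28))*(-163) = (75/28)*(-163) = -12225/28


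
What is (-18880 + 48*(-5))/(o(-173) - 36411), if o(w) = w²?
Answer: 9560/3241 ≈ 2.9497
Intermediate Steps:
(-18880 + 48*(-5))/(o(-173) - 36411) = (-18880 + 48*(-5))/((-173)² - 36411) = (-18880 - 240)/(29929 - 36411) = -19120/(-6482) = -19120*(-1/6482) = 9560/3241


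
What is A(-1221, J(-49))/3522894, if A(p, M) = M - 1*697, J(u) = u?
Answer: -373/1761447 ≈ -0.00021176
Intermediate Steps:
A(p, M) = -697 + M (A(p, M) = M - 697 = -697 + M)
A(-1221, J(-49))/3522894 = (-697 - 49)/3522894 = -746*1/3522894 = -373/1761447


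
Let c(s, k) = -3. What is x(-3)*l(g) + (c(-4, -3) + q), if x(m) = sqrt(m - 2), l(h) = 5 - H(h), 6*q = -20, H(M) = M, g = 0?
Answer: -19/3 + 5*I*sqrt(5) ≈ -6.3333 + 11.18*I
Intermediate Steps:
q = -10/3 (q = (1/6)*(-20) = -10/3 ≈ -3.3333)
l(h) = 5 - h
x(m) = sqrt(-2 + m)
x(-3)*l(g) + (c(-4, -3) + q) = sqrt(-2 - 3)*(5 - 1*0) + (-3 - 10/3) = sqrt(-5)*(5 + 0) - 19/3 = (I*sqrt(5))*5 - 19/3 = 5*I*sqrt(5) - 19/3 = -19/3 + 5*I*sqrt(5)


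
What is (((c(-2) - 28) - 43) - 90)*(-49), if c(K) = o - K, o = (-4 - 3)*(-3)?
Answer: 6762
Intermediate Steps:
o = 21 (o = -7*(-3) = 21)
c(K) = 21 - K
(((c(-2) - 28) - 43) - 90)*(-49) = ((((21 - 1*(-2)) - 28) - 43) - 90)*(-49) = ((((21 + 2) - 28) - 43) - 90)*(-49) = (((23 - 28) - 43) - 90)*(-49) = ((-5 - 43) - 90)*(-49) = (-48 - 90)*(-49) = -138*(-49) = 6762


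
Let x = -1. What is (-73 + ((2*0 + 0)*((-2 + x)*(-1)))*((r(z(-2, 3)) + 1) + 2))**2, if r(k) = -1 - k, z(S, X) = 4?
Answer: 5329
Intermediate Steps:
(-73 + ((2*0 + 0)*((-2 + x)*(-1)))*((r(z(-2, 3)) + 1) + 2))**2 = (-73 + ((2*0 + 0)*((-2 - 1)*(-1)))*(((-1 - 1*4) + 1) + 2))**2 = (-73 + ((0 + 0)*(-3*(-1)))*(((-1 - 4) + 1) + 2))**2 = (-73 + (0*3)*((-5 + 1) + 2))**2 = (-73 + 0*(-4 + 2))**2 = (-73 + 0*(-2))**2 = (-73 + 0)**2 = (-73)**2 = 5329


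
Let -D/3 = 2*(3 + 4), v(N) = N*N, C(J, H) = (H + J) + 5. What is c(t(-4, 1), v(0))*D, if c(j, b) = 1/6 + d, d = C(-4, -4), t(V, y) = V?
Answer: 119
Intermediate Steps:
C(J, H) = 5 + H + J
d = -3 (d = 5 - 4 - 4 = -3)
v(N) = N²
D = -42 (D = -6*(3 + 4) = -6*7 = -3*14 = -42)
c(j, b) = -17/6 (c(j, b) = 1/6 - 3 = ⅙ - 3 = -17/6)
c(t(-4, 1), v(0))*D = -17/6*(-42) = 119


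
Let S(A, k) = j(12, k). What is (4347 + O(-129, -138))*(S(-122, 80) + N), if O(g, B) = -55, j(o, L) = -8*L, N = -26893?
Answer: -118171636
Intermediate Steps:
S(A, k) = -8*k
(4347 + O(-129, -138))*(S(-122, 80) + N) = (4347 - 55)*(-8*80 - 26893) = 4292*(-640 - 26893) = 4292*(-27533) = -118171636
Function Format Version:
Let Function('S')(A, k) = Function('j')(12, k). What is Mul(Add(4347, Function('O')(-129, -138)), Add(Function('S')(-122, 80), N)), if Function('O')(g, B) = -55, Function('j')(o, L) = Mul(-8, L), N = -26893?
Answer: -118171636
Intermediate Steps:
Function('S')(A, k) = Mul(-8, k)
Mul(Add(4347, Function('O')(-129, -138)), Add(Function('S')(-122, 80), N)) = Mul(Add(4347, -55), Add(Mul(-8, 80), -26893)) = Mul(4292, Add(-640, -26893)) = Mul(4292, -27533) = -118171636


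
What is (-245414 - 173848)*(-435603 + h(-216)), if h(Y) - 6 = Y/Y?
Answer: 182628850152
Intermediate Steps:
h(Y) = 7 (h(Y) = 6 + Y/Y = 6 + 1 = 7)
(-245414 - 173848)*(-435603 + h(-216)) = (-245414 - 173848)*(-435603 + 7) = -419262*(-435596) = 182628850152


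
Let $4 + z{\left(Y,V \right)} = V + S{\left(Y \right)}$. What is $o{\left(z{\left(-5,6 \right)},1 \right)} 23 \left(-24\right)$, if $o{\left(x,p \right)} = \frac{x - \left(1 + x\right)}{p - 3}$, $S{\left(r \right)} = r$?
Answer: $-276$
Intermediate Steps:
$z{\left(Y,V \right)} = -4 + V + Y$ ($z{\left(Y,V \right)} = -4 + \left(V + Y\right) = -4 + V + Y$)
$o{\left(x,p \right)} = - \frac{1}{-3 + p}$
$o{\left(z{\left(-5,6 \right)},1 \right)} 23 \left(-24\right) = - \frac{1}{-3 + 1} \cdot 23 \left(-24\right) = - \frac{1}{-2} \cdot 23 \left(-24\right) = \left(-1\right) \left(- \frac{1}{2}\right) 23 \left(-24\right) = \frac{1}{2} \cdot 23 \left(-24\right) = \frac{23}{2} \left(-24\right) = -276$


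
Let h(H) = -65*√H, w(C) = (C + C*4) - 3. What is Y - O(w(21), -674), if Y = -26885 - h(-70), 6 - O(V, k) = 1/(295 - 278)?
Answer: -457146/17 + 65*I*√70 ≈ -26891.0 + 543.83*I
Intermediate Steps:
w(C) = -3 + 5*C (w(C) = (C + 4*C) - 3 = 5*C - 3 = -3 + 5*C)
O(V, k) = 101/17 (O(V, k) = 6 - 1/(295 - 278) = 6 - 1/17 = 101/17)
Y = -26885 + 65*I*√70 (Y = -26885 - (-65)*√(-70) = -26885 - (-65)*I*√70 = -26885 + 65*I*√70 ≈ -26885.0 + 543.83*I)
Y - O(w(21), -674) = (-26885 + 65*I*√70) - 1*101/17 = (-26885 + 65*I*√70) - 101/17 = -457146/17 + 65*I*√70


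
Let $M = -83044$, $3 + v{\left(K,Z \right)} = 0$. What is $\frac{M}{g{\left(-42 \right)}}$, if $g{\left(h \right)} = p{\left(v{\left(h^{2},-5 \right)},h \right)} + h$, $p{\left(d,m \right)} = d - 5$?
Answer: $\frac{41522}{25} \approx 1660.9$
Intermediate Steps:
$v{\left(K,Z \right)} = -3$ ($v{\left(K,Z \right)} = -3 + 0 = -3$)
$p{\left(d,m \right)} = -5 + d$ ($p{\left(d,m \right)} = d - 5 = -5 + d$)
$g{\left(h \right)} = -8 + h$ ($g{\left(h \right)} = \left(-5 - 3\right) + h = -8 + h$)
$\frac{M}{g{\left(-42 \right)}} = - \frac{83044}{-8 - 42} = - \frac{83044}{-50} = \left(-83044\right) \left(- \frac{1}{50}\right) = \frac{41522}{25}$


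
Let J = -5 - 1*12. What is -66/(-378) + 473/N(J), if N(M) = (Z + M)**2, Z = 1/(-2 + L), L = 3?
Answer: 32615/16128 ≈ 2.0223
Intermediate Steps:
Z = 1 (Z = 1/(-2 + 3) = 1/1 = 1)
J = -17 (J = -5 - 12 = -17)
N(M) = (1 + M)**2
-66/(-378) + 473/N(J) = -66/(-378) + 473/((1 - 17)**2) = -66*(-1/378) + 473/((-16)**2) = 11/63 + 473/256 = 32615/16128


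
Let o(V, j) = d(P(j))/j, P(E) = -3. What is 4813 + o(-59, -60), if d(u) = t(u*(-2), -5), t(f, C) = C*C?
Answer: 57751/12 ≈ 4812.6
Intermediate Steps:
t(f, C) = C²
d(u) = 25 (d(u) = (-5)² = 25)
o(V, j) = 25/j
4813 + o(-59, -60) = 4813 + 25/(-60) = 4813 + 25*(-1/60) = 4813 - 5/12 = 57751/12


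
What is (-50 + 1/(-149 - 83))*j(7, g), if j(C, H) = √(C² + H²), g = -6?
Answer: -11601*√85/232 ≈ -461.02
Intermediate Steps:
(-50 + 1/(-149 - 83))*j(7, g) = (-50 + 1/(-149 - 83))*√(7² + (-6)²) = (-50 + 1/(-232))*√(49 + 36) = (-50 - 1/232)*√85 = -11601*√85/232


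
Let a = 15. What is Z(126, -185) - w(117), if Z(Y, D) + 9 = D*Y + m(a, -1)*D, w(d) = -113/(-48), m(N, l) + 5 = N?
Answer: -1208225/48 ≈ -25171.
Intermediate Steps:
m(N, l) = -5 + N
w(d) = 113/48 (w(d) = -113*(-1/48) = 113/48)
Z(Y, D) = -9 + 10*D + D*Y (Z(Y, D) = -9 + (D*Y + (-5 + 15)*D) = -9 + (D*Y + 10*D) = -9 + (10*D + D*Y) = -9 + 10*D + D*Y)
Z(126, -185) - w(117) = (-9 + 10*(-185) - 185*126) - 1*113/48 = (-9 - 1850 - 23310) - 113/48 = -25169 - 113/48 = -1208225/48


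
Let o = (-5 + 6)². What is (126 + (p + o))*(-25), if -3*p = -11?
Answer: -9800/3 ≈ -3266.7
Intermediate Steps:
o = 1 (o = 1² = 1)
p = 11/3 (p = -⅓*(-11) = 11/3 ≈ 3.6667)
(126 + (p + o))*(-25) = (126 + (11/3 + 1))*(-25) = (126 + 14/3)*(-25) = (392/3)*(-25) = -9800/3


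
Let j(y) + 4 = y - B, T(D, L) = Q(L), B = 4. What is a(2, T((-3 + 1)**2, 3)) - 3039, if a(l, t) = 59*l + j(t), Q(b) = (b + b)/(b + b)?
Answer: -2928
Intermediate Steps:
Q(b) = 1 (Q(b) = (2*b)/((2*b)) = (2*b)*(1/(2*b)) = 1)
T(D, L) = 1
j(y) = -8 + y (j(y) = -4 + (y - 1*4) = -4 + (y - 4) = -4 + (-4 + y) = -8 + y)
a(l, t) = -8 + t + 59*l (a(l, t) = 59*l + (-8 + t) = -8 + t + 59*l)
a(2, T((-3 + 1)**2, 3)) - 3039 = (-8 + 1 + 59*2) - 3039 = (-8 + 1 + 118) - 3039 = 111 - 3039 = -2928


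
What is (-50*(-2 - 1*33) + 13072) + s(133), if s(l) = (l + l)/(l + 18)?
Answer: 2238388/151 ≈ 14824.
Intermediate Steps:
s(l) = 2*l/(18 + l) (s(l) = (2*l)/(18 + l) = 2*l/(18 + l))
(-50*(-2 - 1*33) + 13072) + s(133) = (-50*(-2 - 1*33) + 13072) + 2*133/(18 + 133) = (-50*(-2 - 33) + 13072) + 2*133/151 = (-50*(-35) + 13072) + 2*133*(1/151) = (1750 + 13072) + 266/151 = 14822 + 266/151 = 2238388/151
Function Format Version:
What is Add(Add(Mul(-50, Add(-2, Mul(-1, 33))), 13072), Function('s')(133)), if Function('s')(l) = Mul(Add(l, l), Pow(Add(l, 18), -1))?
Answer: Rational(2238388, 151) ≈ 14824.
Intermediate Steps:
Function('s')(l) = Mul(2, l, Pow(Add(18, l), -1)) (Function('s')(l) = Mul(Mul(2, l), Pow(Add(18, l), -1)) = Mul(2, l, Pow(Add(18, l), -1)))
Add(Add(Mul(-50, Add(-2, Mul(-1, 33))), 13072), Function('s')(133)) = Add(Add(Mul(-50, Add(-2, Mul(-1, 33))), 13072), Mul(2, 133, Pow(Add(18, 133), -1))) = Add(Add(Mul(-50, Add(-2, -33)), 13072), Mul(2, 133, Pow(151, -1))) = Add(Add(Mul(-50, -35), 13072), Mul(2, 133, Rational(1, 151))) = Add(Add(1750, 13072), Rational(266, 151)) = Add(14822, Rational(266, 151)) = Rational(2238388, 151)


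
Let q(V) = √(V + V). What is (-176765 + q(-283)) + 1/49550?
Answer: -8758705749/49550 + I*√566 ≈ -1.7677e+5 + 23.791*I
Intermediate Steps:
q(V) = √2*√V (q(V) = √(2*V) = √2*√V)
(-176765 + q(-283)) + 1/49550 = (-176765 + √2*√(-283)) + 1/49550 = (-176765 + √2*(I*√283)) + 1/49550 = (-176765 + I*√566) + 1/49550 = -8758705749/49550 + I*√566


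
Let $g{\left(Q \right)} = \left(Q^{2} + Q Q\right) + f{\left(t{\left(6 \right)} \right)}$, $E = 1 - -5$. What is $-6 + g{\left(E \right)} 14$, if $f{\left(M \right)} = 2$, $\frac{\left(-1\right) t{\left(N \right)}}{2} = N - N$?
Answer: $1030$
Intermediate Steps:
$t{\left(N \right)} = 0$ ($t{\left(N \right)} = - 2 \left(N - N\right) = \left(-2\right) 0 = 0$)
$E = 6$ ($E = 1 + 5 = 6$)
$g{\left(Q \right)} = 2 + 2 Q^{2}$ ($g{\left(Q \right)} = \left(Q^{2} + Q Q\right) + 2 = \left(Q^{2} + Q^{2}\right) + 2 = 2 Q^{2} + 2 = 2 + 2 Q^{2}$)
$-6 + g{\left(E \right)} 14 = -6 + \left(2 + 2 \cdot 6^{2}\right) 14 = -6 + \left(2 + 2 \cdot 36\right) 14 = -6 + \left(2 + 72\right) 14 = -6 + 74 \cdot 14 = -6 + 1036 = 1030$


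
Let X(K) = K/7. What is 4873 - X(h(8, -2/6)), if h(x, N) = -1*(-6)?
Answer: 34105/7 ≈ 4872.1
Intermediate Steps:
h(x, N) = 6
X(K) = K/7 (X(K) = K*(⅐) = K/7)
4873 - X(h(8, -2/6)) = 4873 - 6/7 = 34105/7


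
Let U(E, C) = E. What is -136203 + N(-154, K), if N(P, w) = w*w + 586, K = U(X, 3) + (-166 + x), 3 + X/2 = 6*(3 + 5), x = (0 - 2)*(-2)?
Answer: -130433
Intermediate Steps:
x = 4 (x = -2*(-2) = 4)
X = 90 (X = -6 + 2*(6*(3 + 5)) = -6 + 2*(6*8) = -6 + 2*48 = -6 + 96 = 90)
K = -72 (K = 90 + (-166 + 4) = 90 - 162 = -72)
N(P, w) = 586 + w**2 (N(P, w) = w**2 + 586 = 586 + w**2)
-136203 + N(-154, K) = -136203 + (586 + (-72)**2) = -136203 + (586 + 5184) = -136203 + 5770 = -130433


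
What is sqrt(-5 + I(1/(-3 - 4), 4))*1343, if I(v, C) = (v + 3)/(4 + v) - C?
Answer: 1343*I*sqrt(669)/9 ≈ 3859.6*I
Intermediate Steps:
I(v, C) = -C + (3 + v)/(4 + v) (I(v, C) = (3 + v)/(4 + v) - C = -C + (3 + v)/(4 + v))
sqrt(-5 + I(1/(-3 - 4), 4))*1343 = sqrt(-5 + (3 + 1/(-3 - 4) - 4*4 - 1*4/(-3 - 4))/(4 + 1/(-3 - 4)))*1343 = sqrt(-5 + (3 + 1/(-7) - 16 - 1*4/(-7))/(4 + 1/(-7)))*1343 = sqrt(-5 + (3 - 1/7 - 16 - 1*4*(-1/7))/(4 - 1/7))*1343 = sqrt(-5 + (3 - 1/7 - 16 + 4/7)/(27/7))*1343 = sqrt(-5 + (7/27)*(-88/7))*1343 = sqrt(-5 - 88/27)*1343 = sqrt(-223/27)*1343 = (I*sqrt(669)/9)*1343 = 1343*I*sqrt(669)/9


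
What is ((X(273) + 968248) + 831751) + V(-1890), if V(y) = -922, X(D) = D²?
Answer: 1873606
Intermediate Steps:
((X(273) + 968248) + 831751) + V(-1890) = ((273² + 968248) + 831751) - 922 = ((74529 + 968248) + 831751) - 922 = (1042777 + 831751) - 922 = 1874528 - 922 = 1873606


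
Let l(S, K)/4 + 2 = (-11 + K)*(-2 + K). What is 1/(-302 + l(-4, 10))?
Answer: -1/342 ≈ -0.0029240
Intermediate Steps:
l(S, K) = -8 + 4*(-11 + K)*(-2 + K) (l(S, K) = -8 + 4*((-11 + K)*(-2 + K)) = -8 + 4*(-11 + K)*(-2 + K))
1/(-302 + l(-4, 10)) = 1/(-302 + (80 - 52*10 + 4*10²)) = 1/(-302 + (80 - 520 + 4*100)) = 1/(-302 + (80 - 520 + 400)) = 1/(-302 - 40) = 1/(-342) = -1/342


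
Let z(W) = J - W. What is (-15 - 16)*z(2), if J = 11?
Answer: -279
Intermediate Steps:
z(W) = 11 - W
(-15 - 16)*z(2) = (-15 - 16)*(11 - 1*2) = -31*(11 - 2) = -31*9 = -279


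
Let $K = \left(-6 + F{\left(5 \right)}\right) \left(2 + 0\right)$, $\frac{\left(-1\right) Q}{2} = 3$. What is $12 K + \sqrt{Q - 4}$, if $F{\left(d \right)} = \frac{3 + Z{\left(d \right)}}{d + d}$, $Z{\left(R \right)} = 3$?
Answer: $- \frac{648}{5} + i \sqrt{10} \approx -129.6 + 3.1623 i$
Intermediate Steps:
$Q = -6$ ($Q = \left(-2\right) 3 = -6$)
$F{\left(d \right)} = \frac{3}{d}$ ($F{\left(d \right)} = \frac{3 + 3}{d + d} = \frac{6}{2 d} = 6 \frac{1}{2 d} = \frac{3}{d}$)
$K = - \frac{54}{5}$ ($K = \left(-6 + \frac{3}{5}\right) \left(2 + 0\right) = \left(-6 + 3 \cdot \frac{1}{5}\right) 2 = \left(-6 + \frac{3}{5}\right) 2 = \left(- \frac{27}{5}\right) 2 = - \frac{54}{5} \approx -10.8$)
$12 K + \sqrt{Q - 4} = 12 \left(- \frac{54}{5}\right) + \sqrt{-6 - 4} = - \frac{648}{5} + \sqrt{-10} = - \frac{648}{5} + i \sqrt{10}$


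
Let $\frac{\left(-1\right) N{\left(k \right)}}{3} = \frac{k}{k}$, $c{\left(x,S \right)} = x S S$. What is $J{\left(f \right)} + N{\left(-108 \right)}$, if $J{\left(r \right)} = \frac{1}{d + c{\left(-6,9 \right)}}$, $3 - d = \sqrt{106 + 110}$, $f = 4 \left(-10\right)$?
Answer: $- \frac{233234}{77691} + \frac{2 \sqrt{6}}{77691} \approx -3.002$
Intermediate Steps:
$f = -40$
$c{\left(x,S \right)} = x S^{2}$ ($c{\left(x,S \right)} = S x S = x S^{2}$)
$N{\left(k \right)} = -3$ ($N{\left(k \right)} = - 3 \frac{k}{k} = \left(-3\right) 1 = -3$)
$d = 3 - 6 \sqrt{6}$ ($d = 3 - \sqrt{106 + 110} = 3 - \sqrt{216} = 3 - 6 \sqrt{6} \approx -11.697$)
$J{\left(r \right)} = \frac{1}{-483 - 6 \sqrt{6}}$ ($J{\left(r \right)} = \frac{1}{\left(3 - 6 \sqrt{6}\right) - 6 \cdot 9^{2}} = \frac{1}{\left(3 - 6 \sqrt{6}\right) - 486} = \frac{1}{-483 - 6 \sqrt{6}}$)
$J{\left(f \right)} + N{\left(-108 \right)} = \left(- \frac{161}{77691} + \frac{2 \sqrt{6}}{77691}\right) - 3 = - \frac{233234}{77691} + \frac{2 \sqrt{6}}{77691}$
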